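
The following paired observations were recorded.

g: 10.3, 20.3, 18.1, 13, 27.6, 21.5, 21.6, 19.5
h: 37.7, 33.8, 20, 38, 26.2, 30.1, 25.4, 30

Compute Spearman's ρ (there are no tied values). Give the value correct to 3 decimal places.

Rank g: 1, 5, 3, 2, 8, 6, 7, 4
Rank h: 7, 6, 1, 8, 3, 5, 2, 4
d = rank(g) − rank(h): -6, -1, 2, -6, 5, 1, 5, 0; Σd² = 128
ρ = 1 − 6Σd² / [n(n²−1)] = 1 − 6×128 / (8×63) = 1 − 768/504 ≈ -0.524

-0.524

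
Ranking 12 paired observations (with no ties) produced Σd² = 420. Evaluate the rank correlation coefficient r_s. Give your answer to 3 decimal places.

ρ = 1 − 6Σd² / [n(n²−1)] = 1 − 6×420 / (12×143)
  = 1 − 2520/1716 = 1 − 1.4685 ≈ -0.469

-0.469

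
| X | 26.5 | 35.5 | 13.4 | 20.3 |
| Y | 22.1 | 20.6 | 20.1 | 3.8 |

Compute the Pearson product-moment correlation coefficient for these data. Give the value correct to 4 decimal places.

n = 4, ΣX = 95.7, ΣY = 66.6, ΣX² = 2554.15, ΣY² = 1331.22, ΣXY = 1663.43
nΣXY − ΣXΣY = 6653.72 − 6373.62 = 280.1
nΣX² − (ΣX)² = 10216.6 − 9158.49 = 1058.11; nΣY² − (ΣY)² = 5324.88 − 4435.56 = 889.32
r = 280.1 / √(1058.11 × 889.32) = 280.1 / 970.0507 ≈ 0.2887

0.2887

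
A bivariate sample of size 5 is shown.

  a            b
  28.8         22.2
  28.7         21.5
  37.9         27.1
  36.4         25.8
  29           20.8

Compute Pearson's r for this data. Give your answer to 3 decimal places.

n = 5, Σa = 160.8, Σb = 117.4, Σa² = 5255.5, Σb² = 2787.78, Σab = 3825.82
nΣab − ΣaΣb = 19129.1 − 18877.92 = 251.18
nΣa² − (Σa)² = 26277.5 − 25856.64 = 420.86; nΣb² − (Σb)² = 13938.9 − 13782.76 = 156.14
r = 251.18 / √(420.86 × 156.14) = 251.18 / 256.3456 ≈ 0.980

0.980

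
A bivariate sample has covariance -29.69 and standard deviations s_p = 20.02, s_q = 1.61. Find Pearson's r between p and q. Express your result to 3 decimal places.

r = Cov(p,q) / (s_p · s_q) = -29.69 / (20.02 × 1.61)
  = -29.69 / 32.2322 ≈ -0.921

-0.921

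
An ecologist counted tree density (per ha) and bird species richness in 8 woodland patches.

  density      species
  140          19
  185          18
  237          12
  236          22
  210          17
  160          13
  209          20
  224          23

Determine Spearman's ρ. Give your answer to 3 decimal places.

Rank density: 1, 3, 8, 7, 5, 2, 4, 6
Rank species: 5, 4, 1, 7, 3, 2, 6, 8
d = rank(density) − rank(species): -4, -1, 7, 0, 2, 0, -2, -2; Σd² = 78
ρ = 1 − 6Σd² / [n(n²−1)] = 1 − 6×78 / (8×63) = 1 − 468/504 ≈ 0.071

0.071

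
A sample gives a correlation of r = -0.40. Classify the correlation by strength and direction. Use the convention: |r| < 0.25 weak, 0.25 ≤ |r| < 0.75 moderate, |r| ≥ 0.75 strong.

moderate negative

r = -0.40 < 0 so the relationship is negative.
|r| = 0.40, which falls in the moderate range.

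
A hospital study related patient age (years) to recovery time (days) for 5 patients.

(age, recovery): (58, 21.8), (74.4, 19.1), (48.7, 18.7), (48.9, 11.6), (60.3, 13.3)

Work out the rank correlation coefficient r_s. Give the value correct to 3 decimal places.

Rank age: 3, 5, 1, 2, 4
Rank recovery: 5, 4, 3, 1, 2
d = rank(age) − rank(recovery): -2, 1, -2, 1, 2; Σd² = 14
ρ = 1 − 6Σd² / [n(n²−1)] = 1 − 6×14 / (5×24) = 1 − 84/120 ≈ 0.300

0.300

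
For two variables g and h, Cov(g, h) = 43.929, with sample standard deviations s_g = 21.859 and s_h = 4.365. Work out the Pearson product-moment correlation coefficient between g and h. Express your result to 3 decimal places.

r = Cov(g,h) / (s_g · s_h) = 43.929 / (21.859 × 4.365)
  = 43.929 / 95.4145 ≈ 0.460

0.460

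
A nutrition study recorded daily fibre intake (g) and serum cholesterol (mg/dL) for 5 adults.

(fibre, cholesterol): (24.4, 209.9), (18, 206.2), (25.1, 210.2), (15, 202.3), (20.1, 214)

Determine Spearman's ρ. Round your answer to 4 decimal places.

0.7000

Rank fibre: 4, 2, 5, 1, 3
Rank cholesterol: 3, 2, 4, 1, 5
d = rank(fibre) − rank(cholesterol): 1, 0, 1, 0, -2; Σd² = 6
ρ = 1 − 6Σd² / [n(n²−1)] = 1 − 6×6 / (5×24) = 1 − 36/120 ≈ 0.7000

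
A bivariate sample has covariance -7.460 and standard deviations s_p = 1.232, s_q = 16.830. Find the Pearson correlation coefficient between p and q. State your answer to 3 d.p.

-0.360

r = Cov(p,q) / (s_p · s_q) = -7.460 / (1.232 × 16.830)
  = -7.460 / 20.7346 ≈ -0.360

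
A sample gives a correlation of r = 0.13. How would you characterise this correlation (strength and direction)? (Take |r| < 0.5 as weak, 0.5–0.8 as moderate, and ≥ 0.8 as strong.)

weak positive

r = 0.13 > 0 so the relationship is positive.
|r| = 0.13, which falls in the weak range.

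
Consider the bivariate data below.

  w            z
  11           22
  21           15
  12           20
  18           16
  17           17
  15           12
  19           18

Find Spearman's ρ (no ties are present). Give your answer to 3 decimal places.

-0.536

Rank w: 1, 7, 2, 5, 4, 3, 6
Rank z: 7, 2, 6, 3, 4, 1, 5
d = rank(w) − rank(z): -6, 5, -4, 2, 0, 2, 1; Σd² = 86
ρ = 1 − 6Σd² / [n(n²−1)] = 1 − 6×86 / (7×48) = 1 − 516/336 ≈ -0.536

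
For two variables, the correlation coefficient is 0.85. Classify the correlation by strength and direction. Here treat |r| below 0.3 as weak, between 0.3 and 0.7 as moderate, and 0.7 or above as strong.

r = 0.85 > 0 so the relationship is positive.
|r| = 0.85, which falls in the strong range.

strong positive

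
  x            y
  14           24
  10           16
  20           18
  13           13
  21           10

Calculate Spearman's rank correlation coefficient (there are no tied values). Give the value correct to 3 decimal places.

Rank x: 3, 1, 4, 2, 5
Rank y: 5, 3, 4, 2, 1
d = rank(x) − rank(y): -2, -2, 0, 0, 4; Σd² = 24
ρ = 1 − 6Σd² / [n(n²−1)] = 1 − 6×24 / (5×24) = 1 − 144/120 ≈ -0.200

-0.200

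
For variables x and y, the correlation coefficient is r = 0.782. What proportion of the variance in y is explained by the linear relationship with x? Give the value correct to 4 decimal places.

0.6115

r² = (0.782)² = 0.6115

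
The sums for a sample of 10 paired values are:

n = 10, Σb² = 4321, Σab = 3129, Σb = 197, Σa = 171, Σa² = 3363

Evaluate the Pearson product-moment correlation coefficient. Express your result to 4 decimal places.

r = (nΣab − ΣaΣb) / √[(nΣa² − (Σa)²)(nΣb² − (Σb)²)]
Numerator: 10×3129 − 171×197 = -2397
Denominator: √[(33630 − 29241)(43210 − 38809)] = √[4389 × 4401] = 4394.9959
r = -2397 / 4394.9959 ≈ -0.5454

-0.5454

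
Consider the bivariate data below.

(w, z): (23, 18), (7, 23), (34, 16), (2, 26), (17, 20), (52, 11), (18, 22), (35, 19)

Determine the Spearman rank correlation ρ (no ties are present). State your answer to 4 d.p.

Rank w: 5, 2, 6, 1, 3, 8, 4, 7
Rank z: 3, 7, 2, 8, 5, 1, 6, 4
d = rank(w) − rank(z): 2, -5, 4, -7, -2, 7, -2, 3; Σd² = 160
ρ = 1 − 6Σd² / [n(n²−1)] = 1 − 6×160 / (8×63) = 1 − 960/504 ≈ -0.9048

-0.9048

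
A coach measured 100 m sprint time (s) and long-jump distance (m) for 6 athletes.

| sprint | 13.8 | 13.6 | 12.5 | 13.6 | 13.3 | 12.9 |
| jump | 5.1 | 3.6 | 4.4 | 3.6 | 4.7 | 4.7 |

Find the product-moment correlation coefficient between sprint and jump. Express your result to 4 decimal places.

-0.1654

n = 6, Σx = 79.7, Σy = 26.1, Σx² = 1059.91, Σy² = 115.47, Σxy = 346.44
nΣxy − ΣxΣy = 2078.64 − 2080.17 = -1.53
nΣx² − (Σx)² = 6359.46 − 6352.09 = 7.37; nΣy² − (Σy)² = 692.82 − 681.21 = 11.61
r = -1.53 / √(7.37 × 11.61) = -1.53 / 9.2502 ≈ -0.1654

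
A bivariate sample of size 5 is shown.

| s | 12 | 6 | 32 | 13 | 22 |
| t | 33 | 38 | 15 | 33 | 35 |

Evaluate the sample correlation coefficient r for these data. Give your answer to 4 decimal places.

-0.8558

n = 5, Σs = 85, Σt = 154, Σs² = 1857, Σt² = 5072, Σst = 2303
nΣst − ΣsΣt = 11515 − 13090 = -1575
nΣs² − (Σs)² = 9285 − 7225 = 2060; nΣt² − (Σt)² = 25360 − 23716 = 1644
r = -1575 / √(2060 × 1644) = -1575 / 1840.2826 ≈ -0.8558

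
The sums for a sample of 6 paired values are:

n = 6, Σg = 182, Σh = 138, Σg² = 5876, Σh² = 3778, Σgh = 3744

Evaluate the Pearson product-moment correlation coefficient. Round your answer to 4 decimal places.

-0.9541

r = (nΣgh − ΣgΣh) / √[(nΣg² − (Σg)²)(nΣh² − (Σh)²)]
Numerator: 6×3744 − 182×138 = -2652
Denominator: √[(35256 − 33124)(22668 − 19044)] = √[2132 × 3624] = 2779.6345
r = -2652 / 2779.6345 ≈ -0.9541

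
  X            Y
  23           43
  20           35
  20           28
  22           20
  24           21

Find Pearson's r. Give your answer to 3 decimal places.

-0.167

n = 5, ΣX = 109, ΣY = 147, ΣX² = 2389, ΣY² = 4699, ΣXY = 3193
nΣXY − ΣXΣY = 15965 − 16023 = -58
nΣX² − (ΣX)² = 11945 − 11881 = 64; nΣY² − (ΣY)² = 23495 − 21609 = 1886
r = -58 / √(64 × 1886) = -58 / 347.4248 ≈ -0.167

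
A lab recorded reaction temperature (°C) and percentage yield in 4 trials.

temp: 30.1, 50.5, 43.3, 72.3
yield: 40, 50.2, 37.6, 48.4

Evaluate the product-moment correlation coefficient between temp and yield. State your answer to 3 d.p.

0.684

n = 4, Σx = 196.2, Σy = 176.2, Σx² = 10558.44, Σy² = 7876.36, Σxy = 8866.5
nΣxy − ΣxΣy = 35466 − 34570.44 = 895.56
nΣx² − (Σx)² = 42233.76 − 38494.44 = 3739.32; nΣy² − (Σy)² = 31505.44 − 31046.44 = 459
r = 895.56 / √(3739.32 × 459) = 895.56 / 1310.0946 ≈ 0.684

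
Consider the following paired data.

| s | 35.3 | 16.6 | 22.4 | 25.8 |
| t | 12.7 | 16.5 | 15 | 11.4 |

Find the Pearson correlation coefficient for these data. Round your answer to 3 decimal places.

-0.728

n = 4, Σs = 100.1, Σt = 55.6, Σs² = 2689.05, Σt² = 788.5, Σst = 1352.33
nΣst − ΣsΣt = 5409.32 − 5565.56 = -156.24
nΣs² − (Σs)² = 10756.2 − 10020.01 = 736.19; nΣt² − (Σt)² = 3154 − 3091.36 = 62.64
r = -156.24 / √(736.19 × 62.64) = -156.24 / 214.7439 ≈ -0.728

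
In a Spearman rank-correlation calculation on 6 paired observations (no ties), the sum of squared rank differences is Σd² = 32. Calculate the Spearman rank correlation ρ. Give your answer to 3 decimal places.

0.086

ρ = 1 − 6Σd² / [n(n²−1)] = 1 − 6×32 / (6×35)
  = 1 − 192/210 = 1 − 0.9143 ≈ 0.086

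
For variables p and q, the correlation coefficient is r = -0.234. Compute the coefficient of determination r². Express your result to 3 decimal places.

r² = (-0.234)² = 0.055

0.055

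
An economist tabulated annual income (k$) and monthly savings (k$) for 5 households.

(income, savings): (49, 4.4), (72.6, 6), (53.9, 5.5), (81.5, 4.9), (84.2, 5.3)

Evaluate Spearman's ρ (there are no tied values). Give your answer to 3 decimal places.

Rank income: 1, 3, 2, 4, 5
Rank savings: 1, 5, 4, 2, 3
d = rank(income) − rank(savings): 0, -2, -2, 2, 2; Σd² = 16
ρ = 1 − 6Σd² / [n(n²−1)] = 1 − 6×16 / (5×24) = 1 − 96/120 ≈ 0.200

0.200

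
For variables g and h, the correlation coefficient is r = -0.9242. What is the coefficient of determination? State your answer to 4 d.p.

0.8541

r² = (-0.9242)² = 0.8541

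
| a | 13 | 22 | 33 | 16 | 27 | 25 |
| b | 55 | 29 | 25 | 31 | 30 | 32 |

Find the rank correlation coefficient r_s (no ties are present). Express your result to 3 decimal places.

Rank a: 1, 3, 6, 2, 5, 4
Rank b: 6, 2, 1, 4, 3, 5
d = rank(a) − rank(b): -5, 1, 5, -2, 2, -1; Σd² = 60
ρ = 1 − 6Σd² / [n(n²−1)] = 1 − 6×60 / (6×35) = 1 − 360/210 ≈ -0.714

-0.714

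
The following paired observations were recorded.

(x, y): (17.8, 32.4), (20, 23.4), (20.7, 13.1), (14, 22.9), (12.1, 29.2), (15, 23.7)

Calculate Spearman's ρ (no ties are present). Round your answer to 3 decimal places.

-0.429

Rank x: 4, 5, 6, 2, 1, 3
Rank y: 6, 3, 1, 2, 5, 4
d = rank(x) − rank(y): -2, 2, 5, 0, -4, -1; Σd² = 50
ρ = 1 − 6Σd² / [n(n²−1)] = 1 − 6×50 / (6×35) = 1 − 300/210 ≈ -0.429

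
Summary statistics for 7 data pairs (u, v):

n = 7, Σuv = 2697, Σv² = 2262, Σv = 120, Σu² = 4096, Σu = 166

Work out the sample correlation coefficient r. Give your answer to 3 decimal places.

r = (nΣuv − ΣuΣv) / √[(nΣu² − (Σu)²)(nΣv² − (Σv)²)]
Numerator: 7×2697 − 166×120 = -1041
Denominator: √[(28672 − 27556)(15834 − 14400)] = √[1116 × 1434] = 1265.0470
r = -1041 / 1265.0470 ≈ -0.823

-0.823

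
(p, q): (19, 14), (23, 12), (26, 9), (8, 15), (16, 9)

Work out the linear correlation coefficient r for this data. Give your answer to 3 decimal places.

n = 5, Σp = 92, Σq = 59, Σp² = 1886, Σq² = 727, Σpq = 1040
nΣpq − ΣpΣq = 5200 − 5428 = -228
nΣp² − (Σp)² = 9430 − 8464 = 966; nΣq² − (Σq)² = 3635 − 3481 = 154
r = -228 / √(966 × 154) = -228 / 385.6994 ≈ -0.591

-0.591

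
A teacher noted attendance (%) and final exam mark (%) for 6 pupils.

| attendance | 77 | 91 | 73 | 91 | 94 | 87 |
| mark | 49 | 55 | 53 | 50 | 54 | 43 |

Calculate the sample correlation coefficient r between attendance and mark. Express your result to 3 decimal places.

n = 6, Σx = 513, Σy = 304, Σx² = 44225, Σy² = 15500, Σxy = 26014
nΣxy − ΣxΣy = 156084 − 155952 = 132
nΣx² − (Σx)² = 265350 − 263169 = 2181; nΣy² − (Σy)² = 93000 − 92416 = 584
r = 132 / √(2181 × 584) = 132 / 1128.5850 ≈ 0.117

0.117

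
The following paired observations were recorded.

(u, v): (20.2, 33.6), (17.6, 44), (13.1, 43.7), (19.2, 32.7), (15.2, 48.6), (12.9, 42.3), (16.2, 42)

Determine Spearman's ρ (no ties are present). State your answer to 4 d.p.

-0.5357

Rank u: 7, 5, 2, 6, 3, 1, 4
Rank v: 2, 6, 5, 1, 7, 4, 3
d = rank(u) − rank(v): 5, -1, -3, 5, -4, -3, 1; Σd² = 86
ρ = 1 − 6Σd² / [n(n²−1)] = 1 − 6×86 / (7×48) = 1 − 516/336 ≈ -0.5357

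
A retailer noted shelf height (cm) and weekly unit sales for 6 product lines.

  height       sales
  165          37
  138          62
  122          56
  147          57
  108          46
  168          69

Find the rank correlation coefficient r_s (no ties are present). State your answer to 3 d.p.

0.371

Rank height: 5, 3, 2, 4, 1, 6
Rank sales: 1, 5, 3, 4, 2, 6
d = rank(height) − rank(sales): 4, -2, -1, 0, -1, 0; Σd² = 22
ρ = 1 − 6Σd² / [n(n²−1)] = 1 − 6×22 / (6×35) = 1 − 132/210 ≈ 0.371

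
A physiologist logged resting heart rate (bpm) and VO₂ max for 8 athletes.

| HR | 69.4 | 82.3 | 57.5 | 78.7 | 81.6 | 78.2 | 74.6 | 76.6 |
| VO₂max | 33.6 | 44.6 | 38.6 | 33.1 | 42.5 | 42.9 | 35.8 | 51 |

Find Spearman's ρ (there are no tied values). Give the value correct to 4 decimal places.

Rank HR: 2, 8, 1, 6, 7, 5, 3, 4
Rank VO₂max: 2, 7, 4, 1, 5, 6, 3, 8
d = rank(HR) − rank(VO₂max): 0, 1, -3, 5, 2, -1, 0, -4; Σd² = 56
ρ = 1 − 6Σd² / [n(n²−1)] = 1 − 6×56 / (8×63) = 1 − 336/504 ≈ 0.3333

0.3333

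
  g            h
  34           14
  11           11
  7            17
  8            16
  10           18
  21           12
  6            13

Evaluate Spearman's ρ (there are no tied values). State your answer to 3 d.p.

Rank g: 7, 5, 2, 3, 4, 6, 1
Rank h: 4, 1, 6, 5, 7, 2, 3
d = rank(g) − rank(h): 3, 4, -4, -2, -3, 4, -2; Σd² = 74
ρ = 1 − 6Σd² / [n(n²−1)] = 1 − 6×74 / (7×48) = 1 − 444/336 ≈ -0.321

-0.321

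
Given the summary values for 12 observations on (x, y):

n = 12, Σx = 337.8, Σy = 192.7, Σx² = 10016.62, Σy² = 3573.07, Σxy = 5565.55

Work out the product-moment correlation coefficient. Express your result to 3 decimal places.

r = (nΣxy − ΣxΣy) / √[(nΣx² − (Σx)²)(nΣy² − (Σy)²)]
Numerator: 12×5565.55 − 337.8×192.7 = 1692.54
Denominator: √[(120199.44 − 114108.84)(42876.84 − 37133.29)] = √[6090.6 × 5743.55] = 5914.5300
r = 1692.54 / 5914.5300 ≈ 0.286

0.286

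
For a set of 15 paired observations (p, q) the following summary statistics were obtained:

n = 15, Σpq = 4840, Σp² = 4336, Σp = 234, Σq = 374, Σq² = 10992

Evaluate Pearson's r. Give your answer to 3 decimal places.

-0.930

r = (nΣpq − ΣpΣq) / √[(nΣp² − (Σp)²)(nΣq² − (Σq)²)]
Numerator: 15×4840 − 234×374 = -14916
Denominator: √[(65040 − 54756)(164880 − 139876)] = √[10284 × 25004] = 16035.6208
r = -14916 / 16035.6208 ≈ -0.930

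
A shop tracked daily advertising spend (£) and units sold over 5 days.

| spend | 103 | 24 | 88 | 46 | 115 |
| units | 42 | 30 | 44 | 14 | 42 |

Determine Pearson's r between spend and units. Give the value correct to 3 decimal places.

n = 5, Σx = 376, Σy = 172, Σx² = 34270, Σy² = 6560, Σxy = 14392
nΣxy − ΣxΣy = 71960 − 64672 = 7288
nΣx² − (Σx)² = 171350 − 141376 = 29974; nΣy² − (Σy)² = 32800 − 29584 = 3216
r = 7288 / √(29974 × 3216) = 7288 / 9818.1660 ≈ 0.742

0.742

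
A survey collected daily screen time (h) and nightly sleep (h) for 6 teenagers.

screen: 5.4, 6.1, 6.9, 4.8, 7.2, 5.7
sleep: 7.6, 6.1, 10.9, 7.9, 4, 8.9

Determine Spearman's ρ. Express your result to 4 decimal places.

-0.2571

Rank screen: 2, 4, 5, 1, 6, 3
Rank sleep: 3, 2, 6, 4, 1, 5
d = rank(screen) − rank(sleep): -1, 2, -1, -3, 5, -2; Σd² = 44
ρ = 1 − 6Σd² / [n(n²−1)] = 1 − 6×44 / (6×35) = 1 − 264/210 ≈ -0.2571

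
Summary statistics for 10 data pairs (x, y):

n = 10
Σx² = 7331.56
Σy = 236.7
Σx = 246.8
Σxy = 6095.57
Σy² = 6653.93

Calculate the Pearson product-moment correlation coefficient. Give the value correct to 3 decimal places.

r = (nΣxy − ΣxΣy) / √[(nΣx² − (Σx)²)(nΣy² − (Σy)²)]
Numerator: 10×6095.57 − 246.8×236.7 = 2538.14
Denominator: √[(73315.6 − 60910.24)(66539.3 − 56026.89)] = √[12405.36 × 10512.41] = 11419.7299
r = 2538.14 / 11419.7299 ≈ 0.222

0.222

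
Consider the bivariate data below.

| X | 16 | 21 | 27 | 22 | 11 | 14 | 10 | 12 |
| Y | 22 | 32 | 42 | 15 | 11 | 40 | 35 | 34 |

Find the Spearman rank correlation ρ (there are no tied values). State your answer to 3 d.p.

Rank X: 5, 6, 8, 7, 2, 4, 1, 3
Rank Y: 3, 4, 8, 2, 1, 7, 6, 5
d = rank(X) − rank(Y): 2, 2, 0, 5, 1, -3, -5, -2; Σd² = 72
ρ = 1 − 6Σd² / [n(n²−1)] = 1 − 6×72 / (8×63) = 1 − 432/504 ≈ 0.143

0.143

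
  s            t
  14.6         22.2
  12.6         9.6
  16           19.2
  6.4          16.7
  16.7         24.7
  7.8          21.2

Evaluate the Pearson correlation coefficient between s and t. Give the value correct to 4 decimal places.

0.2963

n = 6, Σs = 74.1, Σt = 113.6, Σs² = 1008.61, Σt² = 2292.06, Σst = 1437.01
nΣst − ΣsΣt = 8622.06 − 8417.76 = 204.3
nΣs² − (Σs)² = 6051.66 − 5490.81 = 560.85; nΣt² − (Σt)² = 13752.36 − 12904.96 = 847.4
r = 204.3 / √(560.85 × 847.4) = 204.3 / 689.3941 ≈ 0.2963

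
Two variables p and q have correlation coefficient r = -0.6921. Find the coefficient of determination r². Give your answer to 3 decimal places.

0.479

r² = (-0.6921)² = 0.479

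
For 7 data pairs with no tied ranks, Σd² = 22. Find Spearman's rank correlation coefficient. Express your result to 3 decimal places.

0.607

ρ = 1 − 6Σd² / [n(n²−1)] = 1 − 6×22 / (7×48)
  = 1 − 132/336 = 1 − 0.3929 ≈ 0.607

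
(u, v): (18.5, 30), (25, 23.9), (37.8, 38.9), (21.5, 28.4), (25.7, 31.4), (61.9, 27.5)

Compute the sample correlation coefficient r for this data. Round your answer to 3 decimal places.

n = 6, Σu = 190.4, Σv = 180.1, Σu² = 7350.44, Σv² = 5533.19, Σuv = 5742.75
nΣuv − ΣuΣv = 34456.5 − 34291.04 = 165.46
nΣu² − (Σu)² = 44102.64 − 36252.16 = 7850.48; nΣv² − (Σv)² = 33199.14 − 32436.01 = 763.13
r = 165.46 / √(7850.48 × 763.13) = 165.46 / 2447.6390 ≈ 0.068

0.068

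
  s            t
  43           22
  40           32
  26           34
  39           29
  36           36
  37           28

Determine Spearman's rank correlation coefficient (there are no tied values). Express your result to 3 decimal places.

-0.714

Rank s: 6, 5, 1, 4, 2, 3
Rank t: 1, 4, 5, 3, 6, 2
d = rank(s) − rank(t): 5, 1, -4, 1, -4, 1; Σd² = 60
ρ = 1 − 6Σd² / [n(n²−1)] = 1 − 6×60 / (6×35) = 1 − 360/210 ≈ -0.714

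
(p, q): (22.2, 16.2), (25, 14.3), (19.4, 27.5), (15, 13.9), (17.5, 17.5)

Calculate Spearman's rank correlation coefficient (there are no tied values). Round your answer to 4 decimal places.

Rank p: 4, 5, 3, 1, 2
Rank q: 3, 2, 5, 1, 4
d = rank(p) − rank(q): 1, 3, -2, 0, -2; Σd² = 18
ρ = 1 − 6Σd² / [n(n²−1)] = 1 − 6×18 / (5×24) = 1 − 108/120 ≈ 0.1000

0.1000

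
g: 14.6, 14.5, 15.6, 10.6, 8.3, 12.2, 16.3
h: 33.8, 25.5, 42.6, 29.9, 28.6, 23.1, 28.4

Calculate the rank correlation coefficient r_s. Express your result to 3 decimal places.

0.214

Rank g: 5, 4, 6, 2, 1, 3, 7
Rank h: 6, 2, 7, 5, 4, 1, 3
d = rank(g) − rank(h): -1, 2, -1, -3, -3, 2, 4; Σd² = 44
ρ = 1 − 6Σd² / [n(n²−1)] = 1 − 6×44 / (7×48) = 1 − 264/336 ≈ 0.214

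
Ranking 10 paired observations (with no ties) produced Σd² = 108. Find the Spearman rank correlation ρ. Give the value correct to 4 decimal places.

0.3455

ρ = 1 − 6Σd² / [n(n²−1)] = 1 − 6×108 / (10×99)
  = 1 − 648/990 = 1 − 0.65455 ≈ 0.3455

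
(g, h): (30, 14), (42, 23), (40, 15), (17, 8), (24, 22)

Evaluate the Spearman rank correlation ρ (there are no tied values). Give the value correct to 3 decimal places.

Rank g: 3, 5, 4, 1, 2
Rank h: 2, 5, 3, 1, 4
d = rank(g) − rank(h): 1, 0, 1, 0, -2; Σd² = 6
ρ = 1 − 6Σd² / [n(n²−1)] = 1 − 6×6 / (5×24) = 1 − 36/120 ≈ 0.700

0.700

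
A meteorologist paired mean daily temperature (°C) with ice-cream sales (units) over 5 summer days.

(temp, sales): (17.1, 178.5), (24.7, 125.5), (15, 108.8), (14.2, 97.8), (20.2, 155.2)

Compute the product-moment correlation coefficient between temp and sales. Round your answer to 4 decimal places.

n = 5, Σx = 91.2, Σy = 665.8, Σx² = 1737.18, Σy² = 93101.82, Σxy = 12308
nΣxy − ΣxΣy = 61540 − 60720.96 = 819.04
nΣx² − (Σx)² = 8685.9 − 8317.44 = 368.46; nΣy² − (Σy)² = 465509.1 − 443289.64 = 22219.46
r = 819.04 / √(368.46 × 22219.46) = 819.04 / 2861.2903 ≈ 0.2862

0.2862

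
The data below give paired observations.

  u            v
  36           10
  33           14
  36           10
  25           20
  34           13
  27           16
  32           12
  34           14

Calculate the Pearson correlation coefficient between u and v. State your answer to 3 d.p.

n = 8, Σu = 257, Σv = 109, Σu² = 8371, Σv² = 1561, Σuv = 3416
nΣuv − ΣuΣv = 27328 − 28013 = -685
nΣu² − (Σu)² = 66968 − 66049 = 919; nΣv² − (Σv)² = 12488 − 11881 = 607
r = -685 / √(919 × 607) = -685 / 746.8822 ≈ -0.917

-0.917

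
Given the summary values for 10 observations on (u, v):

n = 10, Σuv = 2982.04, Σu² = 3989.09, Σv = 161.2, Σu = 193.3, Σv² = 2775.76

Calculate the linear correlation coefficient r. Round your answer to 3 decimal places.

-0.633

r = (nΣuv − ΣuΣv) / √[(nΣu² − (Σu)²)(nΣv² − (Σv)²)]
Numerator: 10×2982.04 − 193.3×161.2 = -1339.56
Denominator: √[(39890.9 − 37364.89)(27757.6 − 25985.44)] = √[2526.01 × 1772.16] = 2115.7726
r = -1339.56 / 2115.7726 ≈ -0.633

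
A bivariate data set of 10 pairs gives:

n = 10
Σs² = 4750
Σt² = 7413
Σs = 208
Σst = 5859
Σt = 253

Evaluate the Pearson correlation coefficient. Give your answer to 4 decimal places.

0.9112

r = (nΣst − ΣsΣt) / √[(nΣs² − (Σs)²)(nΣt² − (Σt)²)]
Numerator: 10×5859 − 208×253 = 5966
Denominator: √[(47500 − 43264)(74130 − 64009)] = √[4236 × 10121] = 6547.7138
r = 5966 / 6547.7138 ≈ 0.9112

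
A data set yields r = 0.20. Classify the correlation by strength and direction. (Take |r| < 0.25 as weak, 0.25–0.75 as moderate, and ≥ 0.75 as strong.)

weak positive

r = 0.20 > 0 so the relationship is positive.
|r| = 0.20, which falls in the weak range.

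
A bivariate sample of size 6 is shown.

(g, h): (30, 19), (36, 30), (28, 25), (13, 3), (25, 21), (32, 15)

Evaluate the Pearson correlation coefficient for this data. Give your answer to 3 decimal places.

0.826

n = 6, Σg = 164, Σh = 113, Σg² = 4798, Σh² = 2561, Σgh = 3394
nΣgh − ΣgΣh = 20364 − 18532 = 1832
nΣg² − (Σg)² = 28788 − 26896 = 1892; nΣh² − (Σh)² = 15366 − 12769 = 2597
r = 1832 / √(1892 × 2597) = 1832 / 2216.6470 ≈ 0.826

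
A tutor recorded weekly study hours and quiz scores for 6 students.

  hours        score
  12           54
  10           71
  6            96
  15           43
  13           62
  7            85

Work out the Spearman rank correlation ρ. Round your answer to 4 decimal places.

-0.9429

Rank hours: 4, 3, 1, 6, 5, 2
Rank score: 2, 4, 6, 1, 3, 5
d = rank(hours) − rank(score): 2, -1, -5, 5, 2, -3; Σd² = 68
ρ = 1 − 6Σd² / [n(n²−1)] = 1 − 6×68 / (6×35) = 1 − 408/210 ≈ -0.9429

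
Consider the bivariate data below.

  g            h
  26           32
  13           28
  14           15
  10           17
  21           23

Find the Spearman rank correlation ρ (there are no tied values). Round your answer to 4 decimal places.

0.5000

Rank g: 5, 2, 3, 1, 4
Rank h: 5, 4, 1, 2, 3
d = rank(g) − rank(h): 0, -2, 2, -1, 1; Σd² = 10
ρ = 1 − 6Σd² / [n(n²−1)] = 1 − 6×10 / (5×24) = 1 − 60/120 ≈ 0.5000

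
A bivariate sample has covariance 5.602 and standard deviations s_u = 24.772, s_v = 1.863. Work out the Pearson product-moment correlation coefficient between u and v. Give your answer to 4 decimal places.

0.1214

r = Cov(u,v) / (s_u · s_v) = 5.602 / (24.772 × 1.863)
  = 5.602 / 46.1502 ≈ 0.1214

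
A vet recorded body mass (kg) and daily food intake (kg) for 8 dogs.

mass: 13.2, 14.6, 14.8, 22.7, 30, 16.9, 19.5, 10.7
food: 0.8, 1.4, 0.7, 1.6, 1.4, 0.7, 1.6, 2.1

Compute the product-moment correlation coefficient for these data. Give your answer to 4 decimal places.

0.0837

n = 8, Σx = 142.4, Σy = 10.3, Σx² = 2802.08, Σy² = 15.07, Σxy = 185.18
nΣxy − ΣxΣy = 1481.44 − 1466.72 = 14.72
nΣx² − (Σx)² = 22416.64 − 20277.76 = 2138.88; nΣy² − (Σy)² = 120.56 − 106.09 = 14.47
r = 14.72 / √(2138.88 × 14.47) = 14.72 / 175.9250 ≈ 0.0837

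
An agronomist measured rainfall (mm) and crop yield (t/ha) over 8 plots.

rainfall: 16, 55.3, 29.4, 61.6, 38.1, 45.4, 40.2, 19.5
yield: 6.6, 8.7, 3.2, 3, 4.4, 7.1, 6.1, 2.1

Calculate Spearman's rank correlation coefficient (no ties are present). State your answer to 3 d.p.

0.238

Rank rainfall: 1, 7, 3, 8, 4, 6, 5, 2
Rank yield: 6, 8, 3, 2, 4, 7, 5, 1
d = rank(rainfall) − rank(yield): -5, -1, 0, 6, 0, -1, 0, 1; Σd² = 64
ρ = 1 − 6Σd² / [n(n²−1)] = 1 − 6×64 / (8×63) = 1 − 384/504 ≈ 0.238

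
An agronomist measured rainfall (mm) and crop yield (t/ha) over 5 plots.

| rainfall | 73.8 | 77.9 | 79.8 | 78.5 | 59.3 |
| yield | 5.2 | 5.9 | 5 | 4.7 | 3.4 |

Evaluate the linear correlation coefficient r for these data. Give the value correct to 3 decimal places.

n = 5, Σx = 369.3, Σy = 24.2, Σx² = 27561.63, Σy² = 120.5, Σxy = 1812.94
nΣxy − ΣxΣy = 9064.7 − 8937.06 = 127.64
nΣx² − (Σx)² = 137808.15 − 136382.49 = 1425.66; nΣy² − (Σy)² = 602.5 − 585.64 = 16.86
r = 127.64 / √(1425.66 × 16.86) = 127.64 / 155.0375 ≈ 0.823

0.823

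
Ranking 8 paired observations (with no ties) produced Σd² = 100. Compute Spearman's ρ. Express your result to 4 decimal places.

-0.1905

ρ = 1 − 6Σd² / [n(n²−1)] = 1 − 6×100 / (8×63)
  = 1 − 600/504 = 1 − 1.19048 ≈ -0.1905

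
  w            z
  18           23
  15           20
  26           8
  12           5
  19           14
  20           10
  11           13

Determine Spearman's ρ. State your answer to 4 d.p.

-0.1071

Rank w: 4, 3, 7, 2, 5, 6, 1
Rank z: 7, 6, 2, 1, 5, 3, 4
d = rank(w) − rank(z): -3, -3, 5, 1, 0, 3, -3; Σd² = 62
ρ = 1 − 6Σd² / [n(n²−1)] = 1 − 6×62 / (7×48) = 1 − 372/336 ≈ -0.1071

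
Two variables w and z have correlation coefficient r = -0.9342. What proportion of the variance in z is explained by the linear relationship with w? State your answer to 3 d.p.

r² = (-0.9342)² = 0.873

0.873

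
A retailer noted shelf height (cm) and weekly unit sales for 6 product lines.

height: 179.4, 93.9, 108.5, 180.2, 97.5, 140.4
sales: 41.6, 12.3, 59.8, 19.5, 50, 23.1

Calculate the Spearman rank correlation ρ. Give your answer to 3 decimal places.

Rank height: 5, 1, 3, 6, 2, 4
Rank sales: 4, 1, 6, 2, 5, 3
d = rank(height) − rank(sales): 1, 0, -3, 4, -3, 1; Σd² = 36
ρ = 1 − 6Σd² / [n(n²−1)] = 1 − 6×36 / (6×35) = 1 − 216/210 ≈ -0.029

-0.029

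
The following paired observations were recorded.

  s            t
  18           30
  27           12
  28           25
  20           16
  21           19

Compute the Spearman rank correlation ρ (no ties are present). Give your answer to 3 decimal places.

-0.300

Rank s: 1, 4, 5, 2, 3
Rank t: 5, 1, 4, 2, 3
d = rank(s) − rank(t): -4, 3, 1, 0, 0; Σd² = 26
ρ = 1 − 6Σd² / [n(n²−1)] = 1 − 6×26 / (5×24) = 1 − 156/120 ≈ -0.300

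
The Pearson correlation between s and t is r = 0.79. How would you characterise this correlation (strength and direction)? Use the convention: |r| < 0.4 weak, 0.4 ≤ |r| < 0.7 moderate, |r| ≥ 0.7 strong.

strong positive

r = 0.79 > 0 so the relationship is positive.
|r| = 0.79, which falls in the strong range.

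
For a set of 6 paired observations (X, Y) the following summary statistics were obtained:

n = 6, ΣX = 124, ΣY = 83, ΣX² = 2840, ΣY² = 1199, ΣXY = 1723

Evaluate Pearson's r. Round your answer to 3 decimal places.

r = (nΣXY − ΣXΣY) / √[(nΣX² − (ΣX)²)(nΣY² − (ΣY)²)]
Numerator: 6×1723 − 124×83 = 46
Denominator: √[(17040 − 15376)(7194 − 6889)] = √[1664 × 305] = 712.4044
r = 46 / 712.4044 ≈ 0.065

0.065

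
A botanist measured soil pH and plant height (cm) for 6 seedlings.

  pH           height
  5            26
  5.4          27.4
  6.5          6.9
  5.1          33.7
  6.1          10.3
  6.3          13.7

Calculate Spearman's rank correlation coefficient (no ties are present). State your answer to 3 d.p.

-0.771

Rank pH: 1, 3, 6, 2, 4, 5
Rank height: 4, 5, 1, 6, 2, 3
d = rank(pH) − rank(height): -3, -2, 5, -4, 2, 2; Σd² = 62
ρ = 1 − 6Σd² / [n(n²−1)] = 1 − 6×62 / (6×35) = 1 − 372/210 ≈ -0.771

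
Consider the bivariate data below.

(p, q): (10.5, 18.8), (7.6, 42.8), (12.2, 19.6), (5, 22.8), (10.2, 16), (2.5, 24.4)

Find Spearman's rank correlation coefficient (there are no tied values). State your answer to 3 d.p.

-0.600

Rank p: 5, 3, 6, 2, 4, 1
Rank q: 2, 6, 3, 4, 1, 5
d = rank(p) − rank(q): 3, -3, 3, -2, 3, -4; Σd² = 56
ρ = 1 − 6Σd² / [n(n²−1)] = 1 − 6×56 / (6×35) = 1 − 336/210 ≈ -0.600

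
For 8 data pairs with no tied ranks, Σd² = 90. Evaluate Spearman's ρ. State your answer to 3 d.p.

ρ = 1 − 6Σd² / [n(n²−1)] = 1 − 6×90 / (8×63)
  = 1 − 540/504 = 1 − 1.0714 ≈ -0.071

-0.071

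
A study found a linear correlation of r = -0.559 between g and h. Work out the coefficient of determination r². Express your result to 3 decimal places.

r² = (-0.559)² = 0.312

0.312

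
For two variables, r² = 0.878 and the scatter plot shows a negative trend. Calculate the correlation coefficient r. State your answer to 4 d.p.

-0.9370

|r| = √0.878 = 0.9370
The association is negative, so r = −0.9370.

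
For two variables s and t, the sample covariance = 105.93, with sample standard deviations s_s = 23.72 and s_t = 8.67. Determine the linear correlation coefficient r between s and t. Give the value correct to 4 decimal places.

r = Cov(s,t) / (s_s · s_t) = 105.93 / (23.72 × 8.67)
  = 105.93 / 205.6524 ≈ 0.5151

0.5151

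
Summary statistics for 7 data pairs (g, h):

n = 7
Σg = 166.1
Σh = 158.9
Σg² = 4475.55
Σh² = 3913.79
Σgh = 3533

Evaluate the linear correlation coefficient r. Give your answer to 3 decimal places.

r = (nΣgh − ΣgΣh) / √[(nΣg² − (Σg)²)(nΣh² − (Σh)²)]
Numerator: 7×3533 − 166.1×158.9 = -1662.29
Denominator: √[(31328.85 − 27589.21)(27396.53 − 25249.21)] = √[3739.64 × 2147.32] = 2833.7614
r = -1662.29 / 2833.7614 ≈ -0.587

-0.587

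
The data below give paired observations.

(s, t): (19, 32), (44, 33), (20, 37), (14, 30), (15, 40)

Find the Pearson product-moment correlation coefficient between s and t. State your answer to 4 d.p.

-0.1646

n = 5, Σs = 112, Σt = 172, Σs² = 3118, Σt² = 5982, Σst = 3820
nΣst − ΣsΣt = 19100 − 19264 = -164
nΣs² − (Σs)² = 15590 − 12544 = 3046; nΣt² − (Σt)² = 29910 − 29584 = 326
r = -164 / √(3046 × 326) = -164 / 996.4918 ≈ -0.1646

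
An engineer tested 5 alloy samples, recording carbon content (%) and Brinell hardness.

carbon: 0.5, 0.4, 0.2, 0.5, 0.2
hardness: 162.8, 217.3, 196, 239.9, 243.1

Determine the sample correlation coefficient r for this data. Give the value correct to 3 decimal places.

-0.256

n = 5, Σx = 1.8, Σy = 1059.1, Σx² = 0.74, Σy² = 228788.75, Σxy = 376.09
nΣxy − ΣxΣy = 1880.45 − 1906.38 = -25.93
nΣx² − (Σx)² = 3.7 − 3.24 = 0.46; nΣy² − (Σy)² = 1143943.75 − 1121692.81 = 22250.94
r = -25.93 / √(0.46 × 22250.94) = -25.93 / 101.1703 ≈ -0.256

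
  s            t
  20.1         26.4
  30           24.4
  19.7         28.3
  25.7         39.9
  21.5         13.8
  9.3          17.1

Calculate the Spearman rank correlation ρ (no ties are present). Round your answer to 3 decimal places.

0.143

Rank s: 3, 6, 2, 5, 4, 1
Rank t: 4, 3, 5, 6, 1, 2
d = rank(s) − rank(t): -1, 3, -3, -1, 3, -1; Σd² = 30
ρ = 1 − 6Σd² / [n(n²−1)] = 1 − 6×30 / (6×35) = 1 − 180/210 ≈ 0.143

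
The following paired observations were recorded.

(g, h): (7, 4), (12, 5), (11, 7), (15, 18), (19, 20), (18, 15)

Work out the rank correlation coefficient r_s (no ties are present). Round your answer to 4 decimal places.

0.8857

Rank g: 1, 3, 2, 4, 6, 5
Rank h: 1, 2, 3, 5, 6, 4
d = rank(g) − rank(h): 0, 1, -1, -1, 0, 1; Σd² = 4
ρ = 1 − 6Σd² / [n(n²−1)] = 1 − 6×4 / (6×35) = 1 − 24/210 ≈ 0.8857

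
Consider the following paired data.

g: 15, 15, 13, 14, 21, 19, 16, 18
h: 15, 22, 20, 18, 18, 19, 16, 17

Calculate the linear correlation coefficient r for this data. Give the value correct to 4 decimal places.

n = 8, Σg = 131, Σh = 145, Σg² = 2197, Σh² = 2663, Σgh = 2368
nΣgh − ΣgΣh = 18944 − 18995 = -51
nΣg² − (Σg)² = 17576 − 17161 = 415; nΣh² − (Σh)² = 21304 − 21025 = 279
r = -51 / √(415 × 279) = -51 / 340.2720 ≈ -0.1499

-0.1499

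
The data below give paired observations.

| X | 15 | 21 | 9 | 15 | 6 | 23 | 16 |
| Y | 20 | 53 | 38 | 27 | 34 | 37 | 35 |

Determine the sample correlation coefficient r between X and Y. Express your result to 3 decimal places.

0.311

n = 7, ΣX = 105, ΣY = 244, ΣX² = 1793, ΣY² = 9132, ΣXY = 3775
nΣXY − ΣXΣY = 26425 − 25620 = 805
nΣX² − (ΣX)² = 12551 − 11025 = 1526; nΣY² − (ΣY)² = 63924 − 59536 = 4388
r = 805 / √(1526 × 4388) = 805 / 2587.6800 ≈ 0.311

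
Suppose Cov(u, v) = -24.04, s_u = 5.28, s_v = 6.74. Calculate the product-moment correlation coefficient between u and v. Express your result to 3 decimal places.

r = Cov(u,v) / (s_u · s_v) = -24.04 / (5.28 × 6.74)
  = -24.04 / 35.5872 ≈ -0.676

-0.676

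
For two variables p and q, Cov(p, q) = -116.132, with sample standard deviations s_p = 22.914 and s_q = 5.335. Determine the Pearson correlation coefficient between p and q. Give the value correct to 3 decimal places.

r = Cov(p,q) / (s_p · s_q) = -116.132 / (22.914 × 5.335)
  = -116.132 / 122.2462 ≈ -0.950

-0.950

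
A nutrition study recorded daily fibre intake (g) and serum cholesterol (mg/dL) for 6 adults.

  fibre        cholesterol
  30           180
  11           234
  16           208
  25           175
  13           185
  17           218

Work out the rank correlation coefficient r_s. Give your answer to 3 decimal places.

-0.714

Rank fibre: 6, 1, 3, 5, 2, 4
Rank cholesterol: 2, 6, 4, 1, 3, 5
d = rank(fibre) − rank(cholesterol): 4, -5, -1, 4, -1, -1; Σd² = 60
ρ = 1 − 6Σd² / [n(n²−1)] = 1 − 6×60 / (6×35) = 1 − 360/210 ≈ -0.714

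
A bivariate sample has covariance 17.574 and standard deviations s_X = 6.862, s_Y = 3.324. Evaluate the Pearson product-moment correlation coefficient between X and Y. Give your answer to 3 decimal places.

0.770

r = Cov(X,Y) / (s_X · s_Y) = 17.574 / (6.862 × 3.324)
  = 17.574 / 22.8093 ≈ 0.770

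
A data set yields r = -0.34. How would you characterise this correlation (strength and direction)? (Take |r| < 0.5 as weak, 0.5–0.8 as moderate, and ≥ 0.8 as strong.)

weak negative

r = -0.34 < 0 so the relationship is negative.
|r| = 0.34, which falls in the weak range.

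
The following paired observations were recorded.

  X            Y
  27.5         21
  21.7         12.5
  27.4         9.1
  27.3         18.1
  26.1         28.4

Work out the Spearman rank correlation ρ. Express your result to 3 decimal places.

0.000

Rank X: 5, 1, 4, 3, 2
Rank Y: 4, 2, 1, 3, 5
d = rank(X) − rank(Y): 1, -1, 3, 0, -3; Σd² = 20
ρ = 1 − 6Σd² / [n(n²−1)] = 1 − 6×20 / (5×24) = 1 − 120/120 ≈ 0.000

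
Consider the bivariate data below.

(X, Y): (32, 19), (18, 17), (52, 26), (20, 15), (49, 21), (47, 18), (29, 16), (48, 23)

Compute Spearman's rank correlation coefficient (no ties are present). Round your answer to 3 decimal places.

0.881

Rank X: 4, 1, 8, 2, 7, 5, 3, 6
Rank Y: 5, 3, 8, 1, 6, 4, 2, 7
d = rank(X) − rank(Y): -1, -2, 0, 1, 1, 1, 1, -1; Σd² = 10
ρ = 1 − 6Σd² / [n(n²−1)] = 1 − 6×10 / (8×63) = 1 − 60/504 ≈ 0.881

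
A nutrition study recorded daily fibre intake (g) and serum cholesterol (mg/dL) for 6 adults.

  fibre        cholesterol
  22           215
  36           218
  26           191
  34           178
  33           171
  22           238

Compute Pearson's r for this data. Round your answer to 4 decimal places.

n = 6, Σx = 173, Σy = 1211, Σx² = 5185, Σy² = 247799, Σxy = 34475
nΣxy − ΣxΣy = 206850 − 209503 = -2653
nΣx² − (Σx)² = 31110 − 29929 = 1181; nΣy² − (Σy)² = 1486794 − 1466521 = 20273
r = -2653 / √(1181 × 20273) = -2653 / 4893.0985 ≈ -0.5422

-0.5422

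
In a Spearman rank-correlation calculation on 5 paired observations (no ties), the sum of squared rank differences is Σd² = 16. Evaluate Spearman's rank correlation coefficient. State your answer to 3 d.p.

0.200

ρ = 1 − 6Σd² / [n(n²−1)] = 1 − 6×16 / (5×24)
  = 1 − 96/120 = 1 − 0.8000 ≈ 0.200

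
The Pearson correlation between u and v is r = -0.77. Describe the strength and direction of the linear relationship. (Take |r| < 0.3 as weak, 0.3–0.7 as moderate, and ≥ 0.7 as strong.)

strong negative

r = -0.77 < 0 so the relationship is negative.
|r| = 0.77, which falls in the strong range.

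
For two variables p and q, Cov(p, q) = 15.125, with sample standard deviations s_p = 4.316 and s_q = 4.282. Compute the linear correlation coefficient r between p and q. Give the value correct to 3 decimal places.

0.818

r = Cov(p,q) / (s_p · s_q) = 15.125 / (4.316 × 4.282)
  = 15.125 / 18.4811 ≈ 0.818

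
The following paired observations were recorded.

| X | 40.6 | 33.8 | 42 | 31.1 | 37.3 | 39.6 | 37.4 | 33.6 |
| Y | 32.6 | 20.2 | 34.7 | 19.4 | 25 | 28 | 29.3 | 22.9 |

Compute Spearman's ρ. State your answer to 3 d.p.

0.952

Rank X: 7, 3, 8, 1, 4, 6, 5, 2
Rank Y: 7, 2, 8, 1, 4, 5, 6, 3
d = rank(X) − rank(Y): 0, 1, 0, 0, 0, 1, -1, -1; Σd² = 4
ρ = 1 − 6Σd² / [n(n²−1)] = 1 − 6×4 / (8×63) = 1 − 24/504 ≈ 0.952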